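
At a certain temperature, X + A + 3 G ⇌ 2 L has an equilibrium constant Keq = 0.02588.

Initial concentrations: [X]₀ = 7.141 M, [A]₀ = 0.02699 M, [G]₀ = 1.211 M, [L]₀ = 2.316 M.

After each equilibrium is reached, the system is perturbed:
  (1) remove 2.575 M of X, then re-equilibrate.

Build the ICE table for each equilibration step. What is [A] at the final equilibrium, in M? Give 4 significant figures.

Q₀ = 15.67 vs Keq = 0.02588 ⇒ Q>K, reverse
Step 1:
                  X         A         G         L
  I           7.141   0.02699     1.211     2.316
  C          0.4785    0.4785     1.435   -0.9569
  E           7.619    0.5054     2.646     1.359
  solve Keq expr → x = -0.4785; check Q = 0.02588
Then remove 2.575 M of X.
Step 2:
                  X         A         G         L
  I           5.044    0.5054     2.646     1.359
  C          0.0488    0.0488    0.1464  -0.09761
  E           5.093    0.5542     2.793     1.261
  solve Keq expr → x = -0.0488; check Q = 0.02588

[A]_eq = 0.5542 M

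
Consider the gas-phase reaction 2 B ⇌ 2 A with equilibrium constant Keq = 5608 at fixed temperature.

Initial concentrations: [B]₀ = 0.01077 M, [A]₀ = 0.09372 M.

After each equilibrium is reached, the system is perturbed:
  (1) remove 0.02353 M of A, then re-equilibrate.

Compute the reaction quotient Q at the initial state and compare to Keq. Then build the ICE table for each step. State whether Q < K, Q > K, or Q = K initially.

Q₀ = 75.72; Q < K (proceeds forward)

Q₀ = 75.72 vs Keq = 5608 ⇒ Q<K, forward
Step 1:
                  B         A
  I         0.01077   0.09372
  C       -0.009393  0.009393
  E        0.001377    0.1031
  solve Keq expr → x = 0.004697; check Q = 5608
Then remove 0.02353 M of A.
Step 2:
                  B         A
  I        0.001377   0.07958
  C       -3.1007e-04 3.1007e-04
  E        0.001067   0.07989
  solve Keq expr → x = 1.5503e-04; check Q = 5608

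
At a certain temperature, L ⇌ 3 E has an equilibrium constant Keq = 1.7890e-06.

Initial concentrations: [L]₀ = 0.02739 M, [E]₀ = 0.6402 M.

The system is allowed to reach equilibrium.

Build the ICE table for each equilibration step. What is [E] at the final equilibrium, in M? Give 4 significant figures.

Q₀ = 9.58 vs Keq = 1.7890e-06 ⇒ Q>K, reverse
Step 1:
                    L           E
  Initial     0.02739      0.6402
  Change       0.2109     -0.6327
  Equil        0.2383    0.007526
  solve Keq expr → x = -0.2109; check Q = 1.7890e-06

[E]_eq = 0.007526 M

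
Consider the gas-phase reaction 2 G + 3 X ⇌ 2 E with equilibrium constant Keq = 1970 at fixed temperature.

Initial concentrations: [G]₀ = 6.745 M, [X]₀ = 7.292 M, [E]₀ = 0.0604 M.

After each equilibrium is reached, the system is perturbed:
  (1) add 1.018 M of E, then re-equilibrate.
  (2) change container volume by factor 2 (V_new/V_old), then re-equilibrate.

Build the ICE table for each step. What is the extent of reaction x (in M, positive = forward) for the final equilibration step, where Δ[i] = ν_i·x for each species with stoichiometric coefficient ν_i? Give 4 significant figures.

x = -0.02486 M

Q₀ = 2.0681e-07 vs Keq = 1970 ⇒ Q<K, forward
Step 1:
                    G           X           E
  I             6.745       7.292      0.0604
  C            -4.765      -7.148       4.765
  E              1.98      0.1445       4.825
  solve Keq expr → x = 2.383; check Q = 1970
Then add 1.018 M of E.
Step 2:
                    G           X           E
  I              1.98      0.1445       5.843
  C            0.0125     0.01874     -0.0125
  E             1.992      0.1632       5.831
  solve Keq expr → x = -0.006248; check Q = 1970
Then change container volume by factor 2 (V_new/V_old).
Step 3:
                    G           X           E
  I            0.9962      0.0816       2.915
  C           0.04973     0.07459    -0.04973
  E             1.046      0.1562       2.866
  solve Keq expr → x = -0.02486; check Q = 1970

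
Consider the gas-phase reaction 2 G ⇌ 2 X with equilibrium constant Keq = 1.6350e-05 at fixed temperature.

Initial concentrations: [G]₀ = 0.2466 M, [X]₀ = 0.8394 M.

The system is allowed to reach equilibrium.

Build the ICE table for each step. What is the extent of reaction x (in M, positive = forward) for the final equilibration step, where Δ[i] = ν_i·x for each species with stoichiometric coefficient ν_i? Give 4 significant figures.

Q₀ = 11.59 vs Keq = 1.6350e-05 ⇒ Q>K, reverse
Step 1:
                    G           X
  init         0.2466      0.8394
  Δ             0.835      -0.835
  eq            1.082    0.004374
  solve Keq expr → x = -0.4175; check Q = 1.6350e-05

x = -0.4175 M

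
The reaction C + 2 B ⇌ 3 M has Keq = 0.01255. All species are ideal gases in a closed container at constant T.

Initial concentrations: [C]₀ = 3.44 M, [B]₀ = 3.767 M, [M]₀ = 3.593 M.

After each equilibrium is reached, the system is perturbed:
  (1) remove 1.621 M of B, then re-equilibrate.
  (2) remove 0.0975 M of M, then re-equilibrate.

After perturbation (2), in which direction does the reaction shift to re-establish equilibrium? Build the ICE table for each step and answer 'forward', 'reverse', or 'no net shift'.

Direction: forward

Q₀ = 0.9502 vs Keq = 0.01255 ⇒ Q>K, reverse
Step 1:
                  C         B         M
  init         3.44     3.767     3.593
  Δ          0.8118     1.624    -2.436
  eq          4.252     5.391     1.157
  solve Keq expr → x = -0.8118; check Q = 0.01255
Then remove 1.621 M of B.
Step 2:
                  C         B         M
  init        4.252      3.77     1.157
  Δ         0.07236    0.1447   -0.2171
  eq          4.324     3.914    0.9404
  solve Keq expr → x = -0.07236; check Q = 0.01255
Then remove 0.0975 M of M.
Step 3:
                  C         B         M
  init        4.324     3.914    0.8429
  Δ        -0.02874  -0.05747   0.08621
  eq          4.295     3.857    0.9291
  solve Keq expr → x = 0.02874; check Q = 0.01255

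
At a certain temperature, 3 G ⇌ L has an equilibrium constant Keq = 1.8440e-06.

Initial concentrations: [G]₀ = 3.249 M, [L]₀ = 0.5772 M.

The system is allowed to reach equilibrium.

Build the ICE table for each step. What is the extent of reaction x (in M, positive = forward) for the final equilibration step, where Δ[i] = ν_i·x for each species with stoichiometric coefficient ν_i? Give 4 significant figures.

Q₀ = 0.01683 vs Keq = 1.8440e-06 ⇒ Q>K, reverse
Step 1:
                    G           L
  Initial       3.249      0.5772
  Change        1.731      -0.577
  Equil          4.98  2.2773e-04
  solve Keq expr → x = -0.577; check Q = 1.8440e-06

x = -0.577 M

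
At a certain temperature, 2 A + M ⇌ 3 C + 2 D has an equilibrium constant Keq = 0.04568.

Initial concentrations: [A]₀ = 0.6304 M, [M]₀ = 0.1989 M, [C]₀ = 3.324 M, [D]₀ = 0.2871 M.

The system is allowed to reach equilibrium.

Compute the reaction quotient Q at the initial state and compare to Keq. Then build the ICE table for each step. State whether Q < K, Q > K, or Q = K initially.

Q₀ = 38.3; Q > K (proceeds reverse)

Q₀ = 38.3 vs Keq = 0.04568 ⇒ Q>K, reverse
Step 1:
                   A          M          C          D
  Initial     0.6304     0.1989      3.324     0.2871
  Change      0.2651     0.1325    -0.3976    -0.2651
  Equil       0.8955     0.3314      2.926    0.02201
  solve Keq expr → x = -0.1325; check Q = 0.04568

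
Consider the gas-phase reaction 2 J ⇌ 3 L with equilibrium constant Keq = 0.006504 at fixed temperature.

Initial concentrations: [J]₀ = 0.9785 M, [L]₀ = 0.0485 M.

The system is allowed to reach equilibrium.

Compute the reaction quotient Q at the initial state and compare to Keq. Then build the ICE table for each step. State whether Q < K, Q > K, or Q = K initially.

Q₀ = 1.1915e-04; Q < K (proceeds forward)

Q₀ = 1.1915e-04 vs Keq = 0.006504 ⇒ Q<K, forward
Step 1:
                    J           L
  Initial      0.9785      0.0485
  Change     -0.08326      0.1249
  Equil        0.8952      0.1734
  solve Keq expr → x = 0.04163; check Q = 0.006504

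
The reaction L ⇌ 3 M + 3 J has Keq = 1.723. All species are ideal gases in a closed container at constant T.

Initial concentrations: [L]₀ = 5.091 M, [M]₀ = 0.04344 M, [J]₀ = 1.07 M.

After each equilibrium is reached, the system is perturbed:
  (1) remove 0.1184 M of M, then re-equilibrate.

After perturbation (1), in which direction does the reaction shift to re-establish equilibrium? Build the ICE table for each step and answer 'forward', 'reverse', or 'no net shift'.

Direction: forward

Q₀ = 1.9725e-05 vs Keq = 1.723 ⇒ Q<K, forward
Step 1:
                   L          M          J
  I            5.091    0.04344       1.07
  C           -0.318     0.9539     0.9539
  E            4.773     0.9973      2.024
  solve Keq expr → x = 0.318; check Q = 1.723
Then remove 0.1184 M of M.
Step 2:
                   L          M          J
  I            4.773     0.8789      2.024
  C         -0.02637    0.07911    0.07911
  E            4.747      0.958      2.103
  solve Keq expr → x = 0.02637; check Q = 1.723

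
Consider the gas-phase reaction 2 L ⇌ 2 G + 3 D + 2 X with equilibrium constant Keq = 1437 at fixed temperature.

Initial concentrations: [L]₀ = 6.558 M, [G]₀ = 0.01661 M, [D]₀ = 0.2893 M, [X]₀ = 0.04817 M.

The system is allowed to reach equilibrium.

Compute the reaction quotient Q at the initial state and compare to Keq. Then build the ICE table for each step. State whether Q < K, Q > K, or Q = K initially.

Q₀ = 3.6041e-10; Q < K (proceeds forward)

Q₀ = 3.6041e-10 vs Keq = 1437 ⇒ Q<K, forward
Step 1:
                    L           G           D           X
  I             6.558     0.01661      0.2893     0.04817
  C            -3.244       3.244       4.866       3.244
  E             3.314        3.26       5.155       3.292
  solve Keq expr → x = 1.622; check Q = 1437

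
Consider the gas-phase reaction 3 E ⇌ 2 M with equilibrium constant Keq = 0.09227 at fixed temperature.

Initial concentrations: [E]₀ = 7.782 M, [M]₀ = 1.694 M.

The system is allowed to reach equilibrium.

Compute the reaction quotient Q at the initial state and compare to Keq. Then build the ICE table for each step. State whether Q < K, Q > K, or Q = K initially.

Q₀ = 0.006089 vs Keq = 0.09227 ⇒ Q<K, forward
Step 1:
                   E          M
  init         7.782      1.694
  Δ           -2.692      1.795
  eq            5.09      3.489
  solve Keq expr → x = 0.8973; check Q = 0.09227

Q₀ = 0.006089; Q < K (proceeds forward)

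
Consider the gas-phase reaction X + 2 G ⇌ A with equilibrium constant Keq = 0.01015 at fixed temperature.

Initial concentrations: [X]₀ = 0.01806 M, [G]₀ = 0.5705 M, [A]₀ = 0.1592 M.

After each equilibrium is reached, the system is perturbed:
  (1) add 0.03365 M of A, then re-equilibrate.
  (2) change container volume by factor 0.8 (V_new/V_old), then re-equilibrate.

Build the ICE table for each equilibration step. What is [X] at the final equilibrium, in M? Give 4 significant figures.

[X]_eq = 0.2599 M

Q₀ = 27.08 vs Keq = 0.01015 ⇒ Q>K, reverse
Step 1:
                    X           G           A
  Initial     0.01806      0.5705      0.1592
  Change       0.1578      0.3156     -0.1578
  Equil        0.1759      0.8861    0.001401
  solve Keq expr → x = -0.1578; check Q = 0.01015
Then add 0.03365 M of A.
Step 2:
                    X           G           A
  Initial      0.1759      0.8861     0.03505
  Change      0.03313     0.06626    -0.03313
  Equil         0.209      0.9524    0.001924
  solve Keq expr → x = -0.03313; check Q = 0.01015
Then change container volume by factor 0.8 (V_new/V_old).
Step 3:
                    X           G           A
  Initial      0.2612        1.19    0.002405
  Change    -0.001317   -0.002635    0.001317
  Equil        0.2599       1.188    0.003722
  solve Keq expr → x = 0.001317; check Q = 0.01015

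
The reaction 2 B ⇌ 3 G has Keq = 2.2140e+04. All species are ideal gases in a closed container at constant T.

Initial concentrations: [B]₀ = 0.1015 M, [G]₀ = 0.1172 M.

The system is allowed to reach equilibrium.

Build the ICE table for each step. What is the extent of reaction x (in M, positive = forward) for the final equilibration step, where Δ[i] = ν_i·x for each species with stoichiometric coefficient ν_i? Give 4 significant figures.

x = 0.05028 M

Q₀ = 0.1563 vs Keq = 2.2140e+04 ⇒ Q<K, forward
Step 1:
                    B           G
  init         0.1015      0.1172
  Δ           -0.1006      0.1509
  eq       9.3269e-04      0.2681
  solve Keq expr → x = 0.05028; check Q = 2.2140e+04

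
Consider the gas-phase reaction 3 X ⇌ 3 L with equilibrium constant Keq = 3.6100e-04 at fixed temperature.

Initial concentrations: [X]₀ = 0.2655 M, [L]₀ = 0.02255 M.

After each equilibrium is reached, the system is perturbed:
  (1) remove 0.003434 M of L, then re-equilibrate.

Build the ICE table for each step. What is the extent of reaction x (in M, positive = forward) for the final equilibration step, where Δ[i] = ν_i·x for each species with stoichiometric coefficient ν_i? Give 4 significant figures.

x = 0.001069 M

Q₀ = 6.1270e-04 vs Keq = 3.6100e-04 ⇒ Q>K, reverse
Step 1:
                   X          L
  init        0.2655    0.02255
  Δ         0.003403  -0.003403
  eq          0.2689    0.01915
  solve Keq expr → x = -0.001134; check Q = 3.6100e-04
Then remove 0.003434 M of L.
Step 2:
                   X          L
  init        0.2689    0.01571
  Δ        -0.003206   0.003206
  eq          0.2657    0.01892
  solve Keq expr → x = 0.001069; check Q = 3.6100e-04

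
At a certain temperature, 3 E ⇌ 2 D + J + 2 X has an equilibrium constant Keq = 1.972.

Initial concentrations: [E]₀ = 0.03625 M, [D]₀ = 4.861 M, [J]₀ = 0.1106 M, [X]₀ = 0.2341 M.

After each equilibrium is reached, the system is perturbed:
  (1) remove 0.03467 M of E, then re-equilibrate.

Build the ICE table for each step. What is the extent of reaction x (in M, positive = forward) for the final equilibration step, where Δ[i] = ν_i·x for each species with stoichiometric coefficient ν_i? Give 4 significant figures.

x = -0.005226 M

Q₀ = 3007 vs Keq = 1.972 ⇒ Q>K, reverse
Step 1:
                  E         D         J         X
  Initial   0.03625     4.861    0.1106    0.2341
  Change     0.1708   -0.1138  -0.05692   -0.1138
  Equil       0.207     4.747   0.05368    0.1203
  solve Keq expr → x = -0.05692; check Q = 1.972
Then remove 0.03467 M of E.
Step 2:
                  E         D         J         X
  Initial    0.1723     4.747   0.05368    0.1203
  Change    0.01568  -0.01045 -0.005226  -0.01045
  Equil       0.188     4.737   0.04845    0.1098
  solve Keq expr → x = -0.005226; check Q = 1.972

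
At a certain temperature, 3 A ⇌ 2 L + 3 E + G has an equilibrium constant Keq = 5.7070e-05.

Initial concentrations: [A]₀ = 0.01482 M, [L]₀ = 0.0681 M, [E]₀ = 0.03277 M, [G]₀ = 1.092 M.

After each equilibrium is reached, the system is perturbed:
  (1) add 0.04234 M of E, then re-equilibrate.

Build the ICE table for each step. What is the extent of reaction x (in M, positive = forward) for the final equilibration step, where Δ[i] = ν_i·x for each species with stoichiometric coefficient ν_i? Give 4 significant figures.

Q₀ = 0.05475 vs Keq = 5.7070e-05 ⇒ Q>K, reverse
Step 1:
                  A         L         E         G
  init      0.01482    0.0681   0.03277     1.092
  Δ         0.02277  -0.01518  -0.02277 -0.007592
  eq        0.03759   0.05292  0.009995     1.084
  solve Keq expr → x = -0.007592; check Q = 5.7070e-05
Then add 0.04234 M of E.
Step 2:
                  A         L         E         G
  init      0.03759   0.05292   0.05234     1.084
  Δ         0.02858  -0.01905  -0.02858 -0.009525
  eq        0.06617   0.03387   0.02376     1.075
  solve Keq expr → x = -0.009525; check Q = 5.7070e-05

x = -0.009525 M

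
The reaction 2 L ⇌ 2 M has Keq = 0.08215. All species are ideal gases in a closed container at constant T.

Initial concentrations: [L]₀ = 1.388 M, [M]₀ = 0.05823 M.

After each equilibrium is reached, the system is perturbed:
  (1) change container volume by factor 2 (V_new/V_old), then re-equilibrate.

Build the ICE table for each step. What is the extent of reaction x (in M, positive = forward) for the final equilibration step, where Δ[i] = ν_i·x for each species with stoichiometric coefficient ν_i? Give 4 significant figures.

Q₀ = 0.00176 vs Keq = 0.08215 ⇒ Q<K, forward
Step 1:
                    L           M
  init          1.388     0.05823
  Δ           -0.2639      0.2639
  eq            1.124      0.3222
  solve Keq expr → x = 0.132; check Q = 0.08215
Then change container volume by factor 2 (V_new/V_old).
Step 2:
                    L           M
  init          0.562      0.1611
  Δ                 0           0
  eq            0.562      0.1611
  solve Keq expr → x = 0; check Q = 0.08215

x = 0 M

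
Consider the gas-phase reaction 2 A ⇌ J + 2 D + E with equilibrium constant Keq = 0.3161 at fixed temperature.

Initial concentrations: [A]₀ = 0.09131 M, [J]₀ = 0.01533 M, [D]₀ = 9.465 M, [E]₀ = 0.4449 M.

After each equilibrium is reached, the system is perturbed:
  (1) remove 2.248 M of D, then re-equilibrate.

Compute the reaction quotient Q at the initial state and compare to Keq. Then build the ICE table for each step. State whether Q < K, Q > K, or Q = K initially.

Q₀ = 73.28 vs Keq = 0.3161 ⇒ Q>K, reverse
Step 1:
                  A         J         D         E
  Initial   0.09131   0.01533     9.465    0.4449
  Change    0.03042  -0.01521  -0.03042  -0.01521
  Equil      0.1217 1.2246e-04     9.435    0.4297
  solve Keq expr → x = -0.01521; check Q = 0.3161
Then remove 2.248 M of D.
Step 2:
                  A         J         D         E
  Initial    0.1217 1.2246e-04     7.187    0.4297
  Change  -1.7586e-04 8.7929e-05 1.7586e-04 8.7929e-05
  Equil      0.1215 2.1039e-04     7.187    0.4298
  solve Keq expr → x = 8.7929e-05; check Q = 0.3161

Q₀ = 73.28; Q > K (proceeds reverse)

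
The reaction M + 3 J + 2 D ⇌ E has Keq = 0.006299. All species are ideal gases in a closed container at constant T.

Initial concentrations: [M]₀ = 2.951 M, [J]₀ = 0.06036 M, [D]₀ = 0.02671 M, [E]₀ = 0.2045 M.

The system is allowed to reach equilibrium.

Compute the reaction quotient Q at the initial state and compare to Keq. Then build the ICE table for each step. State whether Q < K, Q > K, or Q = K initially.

Q₀ = 4.4170e+05 vs Keq = 0.006299 ⇒ Q>K, reverse
Step 1:
                    M           J           D           E
  I             2.951     0.06036     0.02671      0.2045
  C            0.2034      0.6101      0.4067     -0.2034
  E             3.154      0.6705      0.4335    0.001125
  solve Keq expr → x = -0.2034; check Q = 0.006299

Q₀ = 4.4170e+05; Q > K (proceeds reverse)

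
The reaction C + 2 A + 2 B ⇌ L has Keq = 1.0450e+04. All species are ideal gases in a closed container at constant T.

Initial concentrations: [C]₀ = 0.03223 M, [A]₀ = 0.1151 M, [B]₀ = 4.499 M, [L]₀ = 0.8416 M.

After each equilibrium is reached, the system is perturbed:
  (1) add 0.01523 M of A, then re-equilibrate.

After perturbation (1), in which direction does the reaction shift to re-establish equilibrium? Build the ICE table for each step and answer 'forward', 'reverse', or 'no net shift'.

Direction: forward

Q₀ = 97.38 vs Keq = 1.0450e+04 ⇒ Q<K, forward
Step 1:
                   C          A          B          L
  Initial    0.03223     0.1151      4.499     0.8416
  Change    -0.03075   -0.06151   -0.06151    0.03075
  Equil     0.001476    0.05359      4.437     0.8724
  solve Keq expr → x = 0.03075; check Q = 1.0450e+04
Then add 0.01523 M of A.
Step 2:
                   C          A          B          L
  Initial   0.001476    0.06882      4.437     0.8724
  Change  -5.5061e-04  -0.001101  -0.001101 5.5061e-04
  Equil   9.2543e-04    0.06772      4.436     0.8729
  solve Keq expr → x = 5.5061e-04; check Q = 1.0450e+04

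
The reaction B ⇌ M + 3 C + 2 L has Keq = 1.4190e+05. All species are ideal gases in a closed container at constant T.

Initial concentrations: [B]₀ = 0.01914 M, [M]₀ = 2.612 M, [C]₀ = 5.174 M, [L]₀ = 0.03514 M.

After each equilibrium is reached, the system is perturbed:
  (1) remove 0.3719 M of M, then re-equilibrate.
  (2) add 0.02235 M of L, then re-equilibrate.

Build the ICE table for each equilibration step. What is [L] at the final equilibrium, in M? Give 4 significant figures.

Q₀ = 23.34 vs Keq = 1.4190e+05 ⇒ Q<K, forward
Step 1:
                  B         M         C         L
  I         0.01914     2.612     5.174   0.03514
  C        -0.01913   0.01913   0.05738   0.03825
  E       1.4299e-05     2.631     5.231   0.07339
  solve Keq expr → x = 0.01913; check Q = 1.4190e+05
Then remove 0.3719 M of M.
Step 2:
                  B         M         C         L
  I       1.4299e-05     2.259     5.231   0.07339
  C       -2.0197e-06 2.0197e-06 6.0590e-06 4.0393e-06
  E       1.2279e-05     2.259     5.231    0.0734
  solve Keq expr → x = 2.0197e-06; check Q = 1.4190e+05
Then add 0.02235 M of L.
Step 3:
                  B         M         C         L
  I       1.2279e-05     2.259     5.231   0.09575
  C       8.6090e-06 -8.6090e-06 -2.5827e-05 -1.7218e-05
  E       2.0888e-05     2.259     5.231   0.09573
  solve Keq expr → x = -8.6090e-06; check Q = 1.4190e+05

[L]_eq = 0.09573 M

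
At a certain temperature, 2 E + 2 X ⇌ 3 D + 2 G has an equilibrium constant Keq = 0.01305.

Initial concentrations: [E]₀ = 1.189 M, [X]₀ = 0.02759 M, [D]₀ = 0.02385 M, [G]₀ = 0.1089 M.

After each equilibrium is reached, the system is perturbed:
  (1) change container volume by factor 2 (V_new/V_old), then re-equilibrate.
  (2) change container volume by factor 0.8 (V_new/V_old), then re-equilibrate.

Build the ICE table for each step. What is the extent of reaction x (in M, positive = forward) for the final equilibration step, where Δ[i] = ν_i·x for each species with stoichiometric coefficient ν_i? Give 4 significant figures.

x = -2.0723e-04 M

Q₀ = 1.4950e-04 vs Keq = 0.01305 ⇒ Q<K, forward
Step 1:
                    E           X           D           G
  init          1.189     0.02759     0.02385      0.1089
  Δ          -0.01718    -0.01718     0.02577     0.01718
  eq            1.172     0.01041     0.04962      0.1261
  solve Keq expr → x = 0.00859; check Q = 0.01305
Then change container volume by factor 2 (V_new/V_old).
Step 2:
                    E           X           D           G
  init         0.5859    0.005205     0.02481     0.06304
  Δ         -0.001081   -0.001081    0.001621    0.001081
  eq           0.5848    0.004124     0.02643     0.06412
  solve Keq expr → x = 5.4045e-04; check Q = 0.01305
Then change container volume by factor 0.8 (V_new/V_old).
Step 3:
                    E           X           D           G
  init          0.731    0.005155     0.03304     0.08015
  Δ        4.1446e-04  4.1446e-04 -6.2168e-04 -4.1446e-04
  eq           0.7315     0.00557     0.03242     0.07974
  solve Keq expr → x = -2.0723e-04; check Q = 0.01305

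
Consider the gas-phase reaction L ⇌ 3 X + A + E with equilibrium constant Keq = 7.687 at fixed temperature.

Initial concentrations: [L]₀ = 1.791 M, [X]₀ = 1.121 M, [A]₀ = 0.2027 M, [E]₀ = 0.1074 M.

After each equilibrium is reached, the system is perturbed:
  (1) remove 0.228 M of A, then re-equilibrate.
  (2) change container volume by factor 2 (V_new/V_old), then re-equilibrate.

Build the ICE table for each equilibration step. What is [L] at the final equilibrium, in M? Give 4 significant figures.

Q₀ = 0.01712 vs Keq = 7.687 ⇒ Q<K, forward
Step 1:
                   L          X          A          E
  I            1.791      1.121     0.2027     0.1074
  C          -0.5358      1.607     0.5358     0.5358
  E            1.255      2.728     0.7385     0.6432
  solve Keq expr → x = 0.5358; check Q = 7.687
Then remove 0.228 M of A.
Step 2:
                   L          X          A          E
  I            1.255      2.728     0.5105     0.6432
  C         -0.04996     0.1499    0.04996    0.04996
  E            1.205      2.878     0.5605     0.6932
  solve Keq expr → x = 0.04996; check Q = 7.687
Then change container volume by factor 2 (V_new/V_old).
Step 3:
                   L          X          A          E
  I           0.6026      1.439     0.2802     0.3466
  C          -0.2308     0.6924     0.2308     0.2308
  E           0.3718      2.132     0.5111     0.5774
  solve Keq expr → x = 0.2308; check Q = 7.687

[L]_eq = 0.3718 M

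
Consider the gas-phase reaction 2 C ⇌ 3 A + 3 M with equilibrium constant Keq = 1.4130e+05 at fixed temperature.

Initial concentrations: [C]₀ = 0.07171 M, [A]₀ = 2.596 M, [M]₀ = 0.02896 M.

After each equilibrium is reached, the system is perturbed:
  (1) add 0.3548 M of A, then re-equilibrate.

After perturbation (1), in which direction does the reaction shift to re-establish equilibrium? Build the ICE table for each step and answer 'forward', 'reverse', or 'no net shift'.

Q₀ = 0.08263 vs Keq = 1.4130e+05 ⇒ Q<K, forward
Step 1:
                   C          A          M
  init       0.07171      2.596    0.02896
  Δ         -0.07112     0.1067     0.1067
  eq      5.9047e-04      2.703     0.1356
  solve Keq expr → x = 0.03556; check Q = 1.4130e+05
Then add 0.3548 M of A.
Step 2:
                   C          A          M
  init    5.9047e-04      3.057     0.1356
  Δ       1.1855e-04 -1.7783e-04 -1.7783e-04
  eq      7.0902e-04      3.057     0.1355
  solve Keq expr → x = -5.9275e-05; check Q = 1.4130e+05

Direction: reverse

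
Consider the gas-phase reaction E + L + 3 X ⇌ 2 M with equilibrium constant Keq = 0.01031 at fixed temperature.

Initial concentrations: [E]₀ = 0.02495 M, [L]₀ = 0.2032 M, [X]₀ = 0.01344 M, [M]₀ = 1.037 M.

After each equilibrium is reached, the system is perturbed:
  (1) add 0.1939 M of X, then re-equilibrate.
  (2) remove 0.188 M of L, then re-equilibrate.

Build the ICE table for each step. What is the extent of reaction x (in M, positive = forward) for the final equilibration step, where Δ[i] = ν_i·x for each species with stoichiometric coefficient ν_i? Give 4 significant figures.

Q₀ = 8.7371e+07 vs Keq = 0.01031 ⇒ Q>K, reverse
Step 1:
                  E         L         X         M
  init      0.02495    0.2032   0.01344     1.037
  Δ           0.469     0.469     1.407    -0.938
  eq         0.4939    0.6722      1.42   0.09904
  solve Keq expr → x = -0.469; check Q = 0.01031
Then add 0.1939 M of X.
Step 2:
                  E         L         X         M
  init       0.4939    0.6722     1.614   0.09904
  Δ       -0.008254 -0.008254  -0.02476   0.01651
  eq         0.4857    0.6639      1.59    0.1155
  solve Keq expr → x = 0.008254; check Q = 0.01031
Then remove 0.188 M of L.
Step 3:
                  E         L         X         M
  init       0.4857    0.4759      1.59    0.1155
  Δ        0.007128  0.007128   0.02139  -0.01426
  eq         0.4928    0.4831     1.611    0.1013
  solve Keq expr → x = -0.007128; check Q = 0.01031

x = -0.007128 M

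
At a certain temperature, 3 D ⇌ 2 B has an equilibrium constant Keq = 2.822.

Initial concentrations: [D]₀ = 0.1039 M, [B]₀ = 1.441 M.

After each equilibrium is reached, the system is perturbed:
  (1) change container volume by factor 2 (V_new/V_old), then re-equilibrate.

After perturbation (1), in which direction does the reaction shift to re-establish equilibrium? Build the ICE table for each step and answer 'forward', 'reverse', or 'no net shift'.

Q₀ = 1851 vs Keq = 2.822 ⇒ Q>K, reverse
Step 1:
                   D          B
  I           0.1039      1.441
  C           0.6175    -0.4117
  E           0.7214      1.029
  solve Keq expr → x = -0.2058; check Q = 2.822
Then change container volume by factor 2 (V_new/V_old).
Step 2:
                   D          B
  I           0.3607     0.5147
  C          0.06705    -0.0447
  E           0.4278       0.47
  solve Keq expr → x = -0.02235; check Q = 2.822

Direction: reverse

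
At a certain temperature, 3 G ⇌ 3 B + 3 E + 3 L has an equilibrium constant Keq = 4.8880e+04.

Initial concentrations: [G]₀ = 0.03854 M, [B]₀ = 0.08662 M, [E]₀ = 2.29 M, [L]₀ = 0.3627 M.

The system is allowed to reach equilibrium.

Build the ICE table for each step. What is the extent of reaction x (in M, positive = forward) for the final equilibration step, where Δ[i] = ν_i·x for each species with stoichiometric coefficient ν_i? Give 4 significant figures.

x = 0.01182 M

Q₀ = 6.505 vs Keq = 4.8880e+04 ⇒ Q<K, forward
Step 1:
                   G          B          E          L
  I          0.03854    0.08662       2.29     0.3627
  C         -0.03545    0.03545    0.03545    0.03545
  E         0.003091     0.1221      2.325     0.3981
  solve Keq expr → x = 0.01182; check Q = 4.8880e+04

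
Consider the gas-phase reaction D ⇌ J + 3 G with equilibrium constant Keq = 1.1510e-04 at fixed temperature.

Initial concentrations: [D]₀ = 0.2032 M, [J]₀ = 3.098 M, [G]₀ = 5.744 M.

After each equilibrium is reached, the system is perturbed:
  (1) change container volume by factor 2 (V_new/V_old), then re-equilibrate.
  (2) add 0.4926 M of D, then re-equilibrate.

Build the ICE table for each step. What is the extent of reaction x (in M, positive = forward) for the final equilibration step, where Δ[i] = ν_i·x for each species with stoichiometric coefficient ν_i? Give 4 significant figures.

Q₀ = 2889 vs Keq = 1.1510e-04 ⇒ Q>K, reverse
Step 1:
                    D           J           G
  I            0.2032       3.098       5.744
  C             1.895      -1.895      -5.685
  E             2.098       1.203     0.05856
  solve Keq expr → x = -1.895; check Q = 1.1510e-04
Then change container volume by factor 2 (V_new/V_old).
Step 2:
                    D           J           G
  I             1.049      0.6014     0.02928
  C         -0.009597    0.009597     0.02879
  E              1.04       0.611     0.05807
  solve Keq expr → x = 0.009597; check Q = 1.1510e-04
Then add 0.4926 M of D.
Step 3:
                    D           J           G
  I             1.532       0.611     0.05807
  C         -0.002628    0.002628    0.007883
  E              1.53      0.6137     0.06595
  solve Keq expr → x = 0.002628; check Q = 1.1510e-04

x = 0.002628 M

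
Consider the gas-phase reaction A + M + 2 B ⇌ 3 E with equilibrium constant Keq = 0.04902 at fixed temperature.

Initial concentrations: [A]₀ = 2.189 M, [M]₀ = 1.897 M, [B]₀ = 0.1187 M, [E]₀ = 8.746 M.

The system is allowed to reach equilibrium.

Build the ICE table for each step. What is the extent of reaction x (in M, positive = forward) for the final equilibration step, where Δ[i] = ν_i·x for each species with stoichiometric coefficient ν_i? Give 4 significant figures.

Q₀ = 1.1434e+04 vs Keq = 0.04902 ⇒ Q>K, reverse
Step 1:
                   A          M          B          E
  init         2.189      1.897     0.1187      8.746
  Δ            2.086      2.086      4.173     -6.259
  eq           4.275      3.983      4.292      2.487
  solve Keq expr → x = -2.086; check Q = 0.04902

x = -2.086 M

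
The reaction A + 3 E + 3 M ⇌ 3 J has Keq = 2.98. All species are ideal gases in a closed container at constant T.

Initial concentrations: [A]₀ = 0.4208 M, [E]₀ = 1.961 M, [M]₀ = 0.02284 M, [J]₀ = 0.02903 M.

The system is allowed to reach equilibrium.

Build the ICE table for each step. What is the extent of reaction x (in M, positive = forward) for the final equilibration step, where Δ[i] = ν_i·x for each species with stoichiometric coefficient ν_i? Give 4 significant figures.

Q₀ = 0.6471 vs Keq = 2.98 ⇒ Q<K, forward
Step 1:
                  A         E         M         J
  Initial    0.4208     1.961   0.02284   0.02903
  Change  -0.002044 -0.006133 -0.006133  0.006133
  Equil      0.4188     1.955   0.01671   0.03516
  solve Keq expr → x = 0.002044; check Q = 2.98

x = 0.002044 M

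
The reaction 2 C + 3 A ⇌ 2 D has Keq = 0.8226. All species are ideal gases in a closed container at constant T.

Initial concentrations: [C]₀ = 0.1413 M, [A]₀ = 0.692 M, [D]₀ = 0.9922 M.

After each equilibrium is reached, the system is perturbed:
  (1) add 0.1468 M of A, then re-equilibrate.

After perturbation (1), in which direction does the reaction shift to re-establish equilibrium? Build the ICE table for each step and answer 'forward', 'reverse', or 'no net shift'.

Direction: forward

Q₀ = 148.8 vs Keq = 0.8226 ⇒ Q>K, reverse
Step 1:
                   C          A          D
  init        0.1413      0.692     0.9922
  Δ           0.3631     0.5446    -0.3631
  eq          0.5044      1.237     0.6291
  solve Keq expr → x = -0.1815; check Q = 0.8226
Then add 0.1468 M of A.
Step 2:
                   C          A          D
  init        0.5044      1.383     0.6291
  Δ         -0.03203   -0.04804    0.03203
  eq          0.4724      1.335     0.6611
  solve Keq expr → x = 0.01601; check Q = 0.8226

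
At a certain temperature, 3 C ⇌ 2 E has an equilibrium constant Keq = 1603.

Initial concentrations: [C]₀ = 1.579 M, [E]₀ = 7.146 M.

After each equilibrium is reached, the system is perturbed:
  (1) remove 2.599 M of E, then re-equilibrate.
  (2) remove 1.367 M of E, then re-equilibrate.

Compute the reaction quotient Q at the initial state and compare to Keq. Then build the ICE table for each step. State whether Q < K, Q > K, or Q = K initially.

Q₀ = 12.97 vs Keq = 1603 ⇒ Q<K, forward
Step 1:
                    C           E
  Initial       1.579       7.146
  Change       -1.238      0.8254
  Equil         0.341       7.971
  solve Keq expr → x = 0.4127; check Q = 1603
Then remove 2.599 M of E.
Step 2:
                    C           E
  Initial       0.341       5.372
  Change      -0.0772     0.05146
  Equil        0.2638       5.424
  solve Keq expr → x = 0.02573; check Q = 1603
Then remove 1.367 M of E.
Step 3:
                    C           E
  Initial      0.2638       4.057
  Change     -0.04535     0.03023
  Equil        0.2184       4.087
  solve Keq expr → x = 0.01512; check Q = 1603

Q₀ = 12.97; Q < K (proceeds forward)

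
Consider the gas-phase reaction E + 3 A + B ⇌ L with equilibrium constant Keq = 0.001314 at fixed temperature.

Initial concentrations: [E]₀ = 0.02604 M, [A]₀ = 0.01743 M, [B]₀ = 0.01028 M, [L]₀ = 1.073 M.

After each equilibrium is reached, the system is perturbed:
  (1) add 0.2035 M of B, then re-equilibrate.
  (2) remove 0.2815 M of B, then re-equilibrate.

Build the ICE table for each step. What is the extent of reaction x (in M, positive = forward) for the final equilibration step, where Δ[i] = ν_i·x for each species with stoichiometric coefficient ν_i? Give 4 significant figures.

Q₀ = 7.5696e+08 vs Keq = 0.001314 ⇒ Q>K, reverse
Step 1:
                   E          A          B          L
  I          0.02604    0.01743    0.01028      1.073
  C             1.03      3.089       1.03      -1.03
  E            1.056      3.107       1.04    0.04326
  solve Keq expr → x = -1.03; check Q = 0.001314
Then add 0.2035 M of B.
Step 2:
                   E          A          B          L
  I            1.056      3.107      1.244    0.04326
  C        -0.006841   -0.02052  -0.006841   0.006841
  E            1.049      3.086      1.237     0.0501
  solve Keq expr → x = 0.006841; check Q = 0.001314
Then remove 0.2815 M of B.
Step 3:
                   E          A          B          L
  I            1.049      3.086     0.9552     0.0501
  C         0.009552    0.02866   0.009552  -0.009552
  E            1.058      3.115     0.9647    0.04055
  solve Keq expr → x = -0.009552; check Q = 0.001314

x = -0.009552 M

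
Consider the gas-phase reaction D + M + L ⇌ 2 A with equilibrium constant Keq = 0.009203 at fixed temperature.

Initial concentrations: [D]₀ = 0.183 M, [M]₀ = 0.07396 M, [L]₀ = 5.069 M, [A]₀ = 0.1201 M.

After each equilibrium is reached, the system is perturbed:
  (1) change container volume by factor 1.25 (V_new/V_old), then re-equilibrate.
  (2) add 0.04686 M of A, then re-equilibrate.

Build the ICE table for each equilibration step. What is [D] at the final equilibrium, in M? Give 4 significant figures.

Q₀ = 0.2102 vs Keq = 0.009203 ⇒ Q>K, reverse
Step 1:
                    D           M           L           A
  I             0.183     0.07396       5.069      0.1201
  C           0.04248     0.04248     0.04248    -0.08496
  E            0.2255      0.1164       5.111     0.03514
  solve Keq expr → x = -0.04248; check Q = 0.009203
Then change container volume by factor 1.25 (V_new/V_old).
Step 2:
                    D           M           L           A
  I            0.1804     0.09315       4.089     0.02811
  C          0.001344    0.001344    0.001344   -0.002689
  E            0.1817      0.0945       4.091     0.02543
  solve Keq expr → x = -0.001344; check Q = 0.009203
Then add 0.04686 M of A.
Step 3:
                    D           M           L           A
  I            0.1817      0.0945       4.091     0.07229
  C           0.02124     0.02124     0.02124    -0.04247
  E             0.203      0.1157       4.112     0.02981
  solve Keq expr → x = -0.02124; check Q = 0.009203

[D]_eq = 0.203 M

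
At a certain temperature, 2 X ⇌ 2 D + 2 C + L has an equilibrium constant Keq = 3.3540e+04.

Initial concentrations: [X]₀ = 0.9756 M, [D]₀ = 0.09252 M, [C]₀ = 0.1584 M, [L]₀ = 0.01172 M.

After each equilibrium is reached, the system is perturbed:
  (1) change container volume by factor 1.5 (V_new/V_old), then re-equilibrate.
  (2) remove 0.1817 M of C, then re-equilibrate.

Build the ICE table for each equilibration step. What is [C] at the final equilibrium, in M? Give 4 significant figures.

[C]_eq = 0.573 M

Q₀ = 2.6446e-06 vs Keq = 3.3540e+04 ⇒ Q<K, forward
Step 1:
                    X           D           C           L
  init         0.9756     0.09252      0.1584     0.01172
  Δ            -0.971       0.971       0.971      0.4855
  eq         0.004624       1.063       1.129      0.4972
  solve Keq expr → x = 0.4855; check Q = 3.3540e+04
Then change container volume by factor 1.5 (V_new/V_old).
Step 2:
                    X           D           C           L
  init       0.003083       0.709      0.7529      0.3315
  Δ         -0.001397    0.001397    0.001397  6.9831e-04
  eq         0.001686      0.7104      0.7543      0.3322
  solve Keq expr → x = 6.9831e-04; check Q = 3.3540e+04
Then remove 0.1817 M of C.
Step 3:
                    X           D           C           L
  init       0.001686      0.7104      0.5726      0.3322
  Δ       -4.0419e-04  4.0419e-04  4.0419e-04  2.0209e-04
  eq         0.001282      0.7108       0.573      0.3324
  solve Keq expr → x = 2.0209e-04; check Q = 3.3540e+04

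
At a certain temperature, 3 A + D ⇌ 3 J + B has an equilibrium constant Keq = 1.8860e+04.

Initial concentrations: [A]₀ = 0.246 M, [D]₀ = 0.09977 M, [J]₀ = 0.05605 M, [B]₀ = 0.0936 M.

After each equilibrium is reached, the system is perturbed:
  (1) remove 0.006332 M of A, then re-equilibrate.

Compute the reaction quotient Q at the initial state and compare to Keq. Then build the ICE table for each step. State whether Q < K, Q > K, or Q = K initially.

Q₀ = 0.0111; Q < K (proceeds forward)

Q₀ = 0.0111 vs Keq = 1.8860e+04 ⇒ Q<K, forward
Step 1:
                    A           D           J           B
  I             0.246     0.09977     0.05605      0.0936
  C           -0.2258    -0.07528      0.2258     0.07528
  E           0.02016     0.02449      0.2819      0.1689
  solve Keq expr → x = 0.07528; check Q = 1.8860e+04
Then remove 0.006332 M of A.
Step 2:
                    A           D           J           B
  I           0.01383     0.02449      0.2819      0.1689
  C          0.005413    0.001804   -0.005413   -0.001804
  E           0.01924     0.02629      0.2765      0.1671
  solve Keq expr → x = -0.001804; check Q = 1.8860e+04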